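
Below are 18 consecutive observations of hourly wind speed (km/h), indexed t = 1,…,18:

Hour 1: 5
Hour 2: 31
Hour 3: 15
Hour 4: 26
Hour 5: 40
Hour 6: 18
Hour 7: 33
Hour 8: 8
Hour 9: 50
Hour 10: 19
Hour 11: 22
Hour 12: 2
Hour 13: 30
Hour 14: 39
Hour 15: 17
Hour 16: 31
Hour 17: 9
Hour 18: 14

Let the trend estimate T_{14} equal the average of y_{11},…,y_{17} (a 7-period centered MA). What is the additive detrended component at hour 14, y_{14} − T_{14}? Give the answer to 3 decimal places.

Trend T_14 = (22 + 2 + 30 + 39 + 17 + 31 + 9) / 7 = 150/7 = 21.42857
Detrended value: 39 − 21.42857 = 17.571

17.571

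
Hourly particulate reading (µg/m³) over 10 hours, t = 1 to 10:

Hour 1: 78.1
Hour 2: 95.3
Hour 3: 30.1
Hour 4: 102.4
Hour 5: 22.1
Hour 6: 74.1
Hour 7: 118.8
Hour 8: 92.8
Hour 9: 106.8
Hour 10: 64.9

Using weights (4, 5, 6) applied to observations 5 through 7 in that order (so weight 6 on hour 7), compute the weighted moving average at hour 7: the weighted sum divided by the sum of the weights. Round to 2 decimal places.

78.11

Weighted sum: 4·22.1 + 5·74.1 + 6·118.8 = 88.4 + 370.5 + 712.8 = 1171.7
Weight total: 4 + 5 + 6 = 15
WMA = 1171.7 / 15 = 78.11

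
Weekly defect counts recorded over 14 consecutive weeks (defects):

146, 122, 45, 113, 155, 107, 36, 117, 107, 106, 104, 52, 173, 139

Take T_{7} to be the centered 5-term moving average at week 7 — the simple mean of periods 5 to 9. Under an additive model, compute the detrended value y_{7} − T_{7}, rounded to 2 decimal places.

Trend T_7 = (155 + 107 + 36 + 117 + 107) / 5 = 522/5 = 104.4000
Detrended value: 36 − 104.4000 = -68.40

-68.40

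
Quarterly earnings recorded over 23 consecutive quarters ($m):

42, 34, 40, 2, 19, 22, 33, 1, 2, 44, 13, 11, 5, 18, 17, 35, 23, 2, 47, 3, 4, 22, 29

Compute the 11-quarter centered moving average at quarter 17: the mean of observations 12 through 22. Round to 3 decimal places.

17.000

Sum of periods 12–22: 11 + 5 + 18 + 17 + 35 + 23 + 2 + 47 + 3 + 4 + 22 = 187
Divide by 11: 187 / 11 = 17.000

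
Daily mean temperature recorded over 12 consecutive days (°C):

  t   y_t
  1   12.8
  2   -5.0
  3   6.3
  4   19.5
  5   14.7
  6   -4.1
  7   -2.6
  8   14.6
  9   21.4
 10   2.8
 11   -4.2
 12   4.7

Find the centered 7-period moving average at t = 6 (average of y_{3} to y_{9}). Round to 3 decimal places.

9.971

Sum of periods 3–9: 6.3 + 19.5 + 14.7 + (-4.1) + (-2.6) + 14.6 + 21.4 = 69.8
Divide by 7: 69.8 / 7 = 9.971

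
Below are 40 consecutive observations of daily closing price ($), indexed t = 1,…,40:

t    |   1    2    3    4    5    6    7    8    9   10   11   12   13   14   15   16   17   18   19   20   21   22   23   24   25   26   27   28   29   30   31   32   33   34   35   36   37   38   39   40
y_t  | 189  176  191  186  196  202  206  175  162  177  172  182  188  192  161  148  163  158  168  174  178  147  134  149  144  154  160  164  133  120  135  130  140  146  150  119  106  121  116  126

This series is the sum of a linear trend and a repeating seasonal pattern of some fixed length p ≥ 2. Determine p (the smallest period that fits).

7

First differences y_{t+1} − y_t: -13, 15, -5, 10, 6, 4, -31, -13, 15, -5, 10, 6, 4, -31, -13, 15, …
The difference pattern repeats every 7 terms and not for any smaller step, so p = 7.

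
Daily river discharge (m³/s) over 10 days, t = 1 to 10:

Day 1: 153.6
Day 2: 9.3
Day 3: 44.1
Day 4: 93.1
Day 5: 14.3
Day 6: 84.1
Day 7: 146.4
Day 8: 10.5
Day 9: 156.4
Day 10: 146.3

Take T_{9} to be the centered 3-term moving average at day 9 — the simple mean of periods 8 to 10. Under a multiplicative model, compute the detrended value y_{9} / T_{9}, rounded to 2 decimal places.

1.50

Trend T_9 = (10.5 + 156.4 + 146.3) / 3 = 313.2/3 = 104.4000
Ratio to trend: 156.4 / 104.4000 = 1.50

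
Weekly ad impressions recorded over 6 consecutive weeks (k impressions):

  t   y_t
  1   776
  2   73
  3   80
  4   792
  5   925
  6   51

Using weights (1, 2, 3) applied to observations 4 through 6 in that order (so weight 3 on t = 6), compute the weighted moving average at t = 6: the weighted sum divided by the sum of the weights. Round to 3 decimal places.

Weighted sum: 1·792 + 2·925 + 3·51 = 792 + 1850 + 153 = 2795
Weight total: 1 + 2 + 3 = 6
WMA = 2795 / 6 = 465.833

465.833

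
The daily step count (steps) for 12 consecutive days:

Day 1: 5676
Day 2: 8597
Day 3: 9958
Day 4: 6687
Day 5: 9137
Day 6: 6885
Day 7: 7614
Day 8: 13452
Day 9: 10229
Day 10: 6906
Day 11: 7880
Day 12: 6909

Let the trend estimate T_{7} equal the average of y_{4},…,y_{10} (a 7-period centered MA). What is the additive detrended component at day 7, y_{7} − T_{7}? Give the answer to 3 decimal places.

Trend T_7 = (6687 + 9137 + 6885 + 7614 + 13452 + 10229 + 6906) / 7 = 60910/7 = 8701.42857
Detrended value: 7614 − 8701.42857 = -1087.429

-1087.429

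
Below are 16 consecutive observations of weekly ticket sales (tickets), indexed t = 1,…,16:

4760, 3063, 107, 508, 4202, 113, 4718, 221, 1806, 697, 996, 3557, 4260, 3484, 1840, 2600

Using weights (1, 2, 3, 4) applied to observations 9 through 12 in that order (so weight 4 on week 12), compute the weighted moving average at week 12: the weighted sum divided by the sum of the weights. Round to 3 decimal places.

2041.600

Weighted sum: 1·1806 + 2·697 + 3·996 + 4·3557 = 1806 + 1394 + 2988 + 14228 = 20416
Weight total: 1 + 2 + 3 + 4 = 10
WMA = 20416 / 10 = 2041.600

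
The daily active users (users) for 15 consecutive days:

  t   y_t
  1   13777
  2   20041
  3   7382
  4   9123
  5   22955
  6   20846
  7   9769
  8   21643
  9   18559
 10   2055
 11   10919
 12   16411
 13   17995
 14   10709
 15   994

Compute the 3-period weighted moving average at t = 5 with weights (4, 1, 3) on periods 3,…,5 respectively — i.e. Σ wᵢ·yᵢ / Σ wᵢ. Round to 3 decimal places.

13439.500

Weighted sum: 4·7382 + 1·9123 + 3·22955 = 29528 + 9123 + 68865 = 107516
Weight total: 4 + 1 + 3 = 8
WMA = 107516 / 8 = 13439.500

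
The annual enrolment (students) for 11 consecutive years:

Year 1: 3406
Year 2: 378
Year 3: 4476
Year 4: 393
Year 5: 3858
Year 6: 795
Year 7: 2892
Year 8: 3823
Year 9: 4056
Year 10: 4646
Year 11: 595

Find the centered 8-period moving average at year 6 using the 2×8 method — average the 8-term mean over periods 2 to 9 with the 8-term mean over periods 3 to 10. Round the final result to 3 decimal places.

2850.625

Sum over 2–9: 378 + 4476 + 393 + 3858 + 795 + 2892 + 3823 + 4056 = 20671
Sum over 3–10: 4476 + 393 + 3858 + 795 + 2892 + 3823 + 4056 + 4646 = 24939
CMA at t=6 = (20671 + 24939) / (2·8) = 45610 / 16 = 2850.625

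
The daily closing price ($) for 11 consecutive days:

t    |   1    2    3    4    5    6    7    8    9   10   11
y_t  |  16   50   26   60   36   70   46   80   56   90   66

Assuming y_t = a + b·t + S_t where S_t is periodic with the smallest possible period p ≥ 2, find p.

2

First differences y_{t+1} − y_t: 34, -24, 34, -24, 34, -24, …
The difference pattern repeats every 2 terms and not for any smaller step, so p = 2.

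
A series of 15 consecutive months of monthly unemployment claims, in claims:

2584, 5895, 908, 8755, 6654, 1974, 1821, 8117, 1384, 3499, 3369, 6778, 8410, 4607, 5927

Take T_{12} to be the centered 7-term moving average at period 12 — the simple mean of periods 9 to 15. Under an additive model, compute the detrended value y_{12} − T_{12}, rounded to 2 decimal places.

1924.57

Trend T_12 = (1384 + 3499 + 3369 + 6778 + 8410 + 4607 + 5927) / 7 = 33974/7 = 4853.4286
Detrended value: 6778 − 4853.4286 = 1924.57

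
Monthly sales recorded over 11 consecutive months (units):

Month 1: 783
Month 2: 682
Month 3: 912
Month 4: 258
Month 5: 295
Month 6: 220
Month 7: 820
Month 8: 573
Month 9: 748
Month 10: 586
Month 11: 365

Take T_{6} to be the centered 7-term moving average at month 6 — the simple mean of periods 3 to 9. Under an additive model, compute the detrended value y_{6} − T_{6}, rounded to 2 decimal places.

Trend T_6 = (912 + 258 + 295 + 220 + 820 + 573 + 748) / 7 = 3826/7 = 546.5714
Detrended value: 220 − 546.5714 = -326.57

-326.57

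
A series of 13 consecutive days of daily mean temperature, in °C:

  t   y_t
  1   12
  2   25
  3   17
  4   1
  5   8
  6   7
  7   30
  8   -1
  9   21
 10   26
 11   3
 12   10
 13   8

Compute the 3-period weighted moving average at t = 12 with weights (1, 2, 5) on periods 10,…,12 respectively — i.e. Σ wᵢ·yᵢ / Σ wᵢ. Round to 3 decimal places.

10.250

Weighted sum: 1·26 + 2·3 + 5·10 = 26 + 6 + 50 = 82
Weight total: 1 + 2 + 5 = 8
WMA = 82 / 8 = 10.250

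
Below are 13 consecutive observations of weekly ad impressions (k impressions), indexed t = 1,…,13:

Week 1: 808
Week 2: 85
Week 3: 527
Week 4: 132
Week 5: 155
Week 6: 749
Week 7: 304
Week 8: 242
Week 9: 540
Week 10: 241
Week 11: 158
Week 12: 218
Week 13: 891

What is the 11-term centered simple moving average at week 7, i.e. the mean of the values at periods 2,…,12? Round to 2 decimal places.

304.64

Sum of periods 2–12: 85 + 527 + 132 + 155 + 749 + 304 + 242 + 540 + 241 + 158 + 218 = 3351
Divide by 11: 3351 / 11 = 304.64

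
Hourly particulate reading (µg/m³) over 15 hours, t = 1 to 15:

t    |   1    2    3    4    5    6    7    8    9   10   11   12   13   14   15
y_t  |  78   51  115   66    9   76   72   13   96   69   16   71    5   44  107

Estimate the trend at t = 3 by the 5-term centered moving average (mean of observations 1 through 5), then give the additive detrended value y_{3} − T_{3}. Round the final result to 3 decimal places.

51.200

Trend T_3 = (78 + 51 + 115 + 66 + 9) / 5 = 319/5 = 63.80000
Detrended value: 115 − 63.80000 = 51.200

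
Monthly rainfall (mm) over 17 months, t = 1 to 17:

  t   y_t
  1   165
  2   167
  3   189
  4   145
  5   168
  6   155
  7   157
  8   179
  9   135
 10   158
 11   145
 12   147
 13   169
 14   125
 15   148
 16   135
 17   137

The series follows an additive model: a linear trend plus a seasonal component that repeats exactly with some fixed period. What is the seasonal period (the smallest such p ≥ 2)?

First differences y_{t+1} − y_t: 2, 22, -44, 23, -13, 2, 22, -44, 23, -13, 2, 22, …
The difference pattern repeats every 5 terms and not for any smaller step, so p = 5.

5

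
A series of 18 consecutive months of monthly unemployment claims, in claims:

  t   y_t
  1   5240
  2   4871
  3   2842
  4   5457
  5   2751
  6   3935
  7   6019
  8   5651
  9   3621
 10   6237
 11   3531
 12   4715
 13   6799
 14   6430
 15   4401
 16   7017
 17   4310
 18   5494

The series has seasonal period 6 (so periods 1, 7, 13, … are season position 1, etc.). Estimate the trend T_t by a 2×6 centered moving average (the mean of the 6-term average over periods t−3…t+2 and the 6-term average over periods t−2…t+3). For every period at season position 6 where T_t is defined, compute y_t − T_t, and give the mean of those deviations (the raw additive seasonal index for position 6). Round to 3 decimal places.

-572.292

Season position 6 occurs at t = 6, 12 (where T_t is defined).
t=6: T_6 = 4507.41667; y_6 − T_6 = 3935 − 4507.41667 = -572.41667
t=12: T_12 = 5287.16667; y_12 − T_12 = 4715 − 5287.16667 = -572.16667
Mean deviation: (-572.41667 + -572.16667) / 2 = -572.292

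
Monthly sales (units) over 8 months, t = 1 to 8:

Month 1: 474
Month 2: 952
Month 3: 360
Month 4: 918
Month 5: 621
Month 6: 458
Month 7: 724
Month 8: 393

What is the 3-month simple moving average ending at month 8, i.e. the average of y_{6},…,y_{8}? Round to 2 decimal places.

Sum of periods 6–8: 458 + 724 + 393 = 1575
Divide by 3: 1575 / 3 = 525.00

525.00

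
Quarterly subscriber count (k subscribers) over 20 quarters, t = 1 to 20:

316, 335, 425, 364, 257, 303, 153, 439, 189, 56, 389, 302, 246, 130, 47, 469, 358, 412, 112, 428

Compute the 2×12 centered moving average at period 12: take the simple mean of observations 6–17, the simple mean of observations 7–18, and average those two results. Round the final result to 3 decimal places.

Sum over 6–17: 303 + 153 + 439 + 189 + 56 + 389 + 302 + 246 + 130 + 47 + 469 + 358 = 3081
Sum over 7–18: 153 + 439 + 189 + 56 + 389 + 302 + 246 + 130 + 47 + 469 + 358 + 412 = 3190
CMA at t=12 = (3081 + 3190) / (2·12) = 6271 / 24 = 261.292

261.292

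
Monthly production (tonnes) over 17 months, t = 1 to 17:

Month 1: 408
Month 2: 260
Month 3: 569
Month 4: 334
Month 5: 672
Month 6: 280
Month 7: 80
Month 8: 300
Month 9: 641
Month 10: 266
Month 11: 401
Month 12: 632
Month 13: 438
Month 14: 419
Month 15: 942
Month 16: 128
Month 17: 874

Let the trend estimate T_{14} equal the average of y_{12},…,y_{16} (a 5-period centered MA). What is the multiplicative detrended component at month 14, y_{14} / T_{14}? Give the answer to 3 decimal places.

0.819

Trend T_14 = (632 + 438 + 419 + 942 + 128) / 5 = 2559/5 = 511.80000
Ratio to trend: 419 / 511.80000 = 0.819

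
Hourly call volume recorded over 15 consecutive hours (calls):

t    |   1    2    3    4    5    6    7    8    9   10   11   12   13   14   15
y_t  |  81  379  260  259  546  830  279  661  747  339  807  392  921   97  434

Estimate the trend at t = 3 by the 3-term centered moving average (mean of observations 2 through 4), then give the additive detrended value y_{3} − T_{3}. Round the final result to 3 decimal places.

-39.333

Trend T_3 = (379 + 260 + 259) / 3 = 898/3 = 299.33333
Detrended value: 260 − 299.33333 = -39.333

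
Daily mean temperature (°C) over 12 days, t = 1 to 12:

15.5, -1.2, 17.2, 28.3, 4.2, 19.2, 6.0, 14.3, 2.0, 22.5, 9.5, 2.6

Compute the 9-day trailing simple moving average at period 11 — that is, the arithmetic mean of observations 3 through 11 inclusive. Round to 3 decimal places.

13.689

Sum of periods 3–11: 17.2 + 28.3 + 4.2 + 19.2 + 6.0 + 14.3 + 2.0 + 22.5 + 9.5 = 123.2
Divide by 9: 123.2 / 9 = 13.689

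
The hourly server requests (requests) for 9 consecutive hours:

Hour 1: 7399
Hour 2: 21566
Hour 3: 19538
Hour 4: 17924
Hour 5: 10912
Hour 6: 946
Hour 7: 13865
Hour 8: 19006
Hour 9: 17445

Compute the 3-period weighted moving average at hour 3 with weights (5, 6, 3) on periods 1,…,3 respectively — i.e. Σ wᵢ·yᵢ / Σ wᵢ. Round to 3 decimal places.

Weighted sum: 5·7399 + 6·21566 + 3·19538 = 36995 + 129396 + 58614 = 225005
Weight total: 5 + 6 + 3 = 14
WMA = 225005 / 14 = 16071.786

16071.786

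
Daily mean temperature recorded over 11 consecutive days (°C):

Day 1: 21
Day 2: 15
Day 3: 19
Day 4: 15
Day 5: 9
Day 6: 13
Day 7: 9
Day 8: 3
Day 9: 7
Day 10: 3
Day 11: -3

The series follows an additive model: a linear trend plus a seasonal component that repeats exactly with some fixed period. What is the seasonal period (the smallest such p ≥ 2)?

First differences y_{t+1} − y_t: -6, 4, -4, -6, 4, -4, -6, 4, …
The difference pattern repeats every 3 terms and not for any smaller step, so p = 3.

3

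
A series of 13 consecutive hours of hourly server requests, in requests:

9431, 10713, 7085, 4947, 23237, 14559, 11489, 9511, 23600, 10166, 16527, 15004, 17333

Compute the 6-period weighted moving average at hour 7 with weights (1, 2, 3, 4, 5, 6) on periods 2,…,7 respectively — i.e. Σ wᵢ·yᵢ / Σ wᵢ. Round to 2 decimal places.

Weighted sum: 1·10713 + 2·7085 + 3·4947 + 4·23237 + 5·14559 + 6·11489 = 10713 + 14170 + 14841 + 92948 + 72795 + 68934 = 274401
Weight total: 1 + 2 + 3 + 4 + 5 + 6 = 21
WMA = 274401 / 21 = 13066.71

13066.71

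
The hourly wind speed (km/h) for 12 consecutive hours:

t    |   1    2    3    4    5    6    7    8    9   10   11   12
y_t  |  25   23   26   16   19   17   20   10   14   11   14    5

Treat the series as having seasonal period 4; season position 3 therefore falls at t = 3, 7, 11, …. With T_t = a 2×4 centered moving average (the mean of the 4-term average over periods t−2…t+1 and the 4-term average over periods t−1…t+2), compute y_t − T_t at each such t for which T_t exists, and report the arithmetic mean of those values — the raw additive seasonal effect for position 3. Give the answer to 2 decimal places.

4.19

Season position 3 occurs at t = 3, 7 (where T_t is defined).
t=3: T_3 = 21.7500; y_3 − T_3 = 26 − 21.7500 = 4.2500
t=7: T_7 = 15.8750; y_7 − T_7 = 20 − 15.8750 = 4.1250
Mean deviation: (4.2500 + 4.1250) / 2 = 4.19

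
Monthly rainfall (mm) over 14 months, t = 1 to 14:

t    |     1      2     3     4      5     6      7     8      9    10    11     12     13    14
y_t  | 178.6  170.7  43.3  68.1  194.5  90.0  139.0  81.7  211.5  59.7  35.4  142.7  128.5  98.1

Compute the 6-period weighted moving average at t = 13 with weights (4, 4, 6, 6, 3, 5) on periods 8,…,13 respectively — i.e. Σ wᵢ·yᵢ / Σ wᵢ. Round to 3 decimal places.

Weighted sum: 4·81.7 + 4·211.5 + 6·59.7 + 6·35.4 + 3·142.7 + 5·128.5 = 326.8 + 846.0 + 358.2 + 212.4 + 428.1 + 642.5 = 2814.0
Weight total: 4 + 4 + 6 + 6 + 3 + 5 = 28
WMA = 2814.0 / 28 = 100.500

100.500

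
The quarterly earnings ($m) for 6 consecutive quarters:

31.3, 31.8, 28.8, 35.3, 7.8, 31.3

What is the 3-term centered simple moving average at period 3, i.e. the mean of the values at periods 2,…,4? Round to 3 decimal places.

31.967

Sum of periods 2–4: 31.8 + 28.8 + 35.3 = 95.9
Divide by 3: 95.9 / 3 = 31.967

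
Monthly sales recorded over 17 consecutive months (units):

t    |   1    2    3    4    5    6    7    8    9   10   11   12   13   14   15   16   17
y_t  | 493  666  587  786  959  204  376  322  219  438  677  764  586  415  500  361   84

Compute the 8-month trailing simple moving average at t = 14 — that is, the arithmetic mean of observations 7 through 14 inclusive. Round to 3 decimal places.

474.625

Sum of periods 7–14: 376 + 322 + 219 + 438 + 677 + 764 + 586 + 415 = 3797
Divide by 8: 3797 / 8 = 474.625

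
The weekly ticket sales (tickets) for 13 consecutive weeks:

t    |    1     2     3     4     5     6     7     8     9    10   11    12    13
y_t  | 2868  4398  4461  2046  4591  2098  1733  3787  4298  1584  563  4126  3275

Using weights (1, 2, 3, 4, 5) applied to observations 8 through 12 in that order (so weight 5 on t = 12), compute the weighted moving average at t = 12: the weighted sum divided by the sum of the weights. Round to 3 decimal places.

2667.800

Weighted sum: 1·3787 + 2·4298 + 3·1584 + 4·563 + 5·4126 = 3787 + 8596 + 4752 + 2252 + 20630 = 40017
Weight total: 1 + 2 + 3 + 4 + 5 = 15
WMA = 40017 / 15 = 2667.800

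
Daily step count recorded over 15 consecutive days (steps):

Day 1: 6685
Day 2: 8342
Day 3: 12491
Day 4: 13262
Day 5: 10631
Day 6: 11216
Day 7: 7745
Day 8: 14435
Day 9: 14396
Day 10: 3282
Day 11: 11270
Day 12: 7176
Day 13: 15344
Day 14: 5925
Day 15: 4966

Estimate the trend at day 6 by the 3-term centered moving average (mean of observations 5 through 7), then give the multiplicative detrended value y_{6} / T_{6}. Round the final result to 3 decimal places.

Trend T_6 = (10631 + 11216 + 7745) / 3 = 29592/3 = 9864.00000
Ratio to trend: 11216 / 9864.00000 = 1.137

1.137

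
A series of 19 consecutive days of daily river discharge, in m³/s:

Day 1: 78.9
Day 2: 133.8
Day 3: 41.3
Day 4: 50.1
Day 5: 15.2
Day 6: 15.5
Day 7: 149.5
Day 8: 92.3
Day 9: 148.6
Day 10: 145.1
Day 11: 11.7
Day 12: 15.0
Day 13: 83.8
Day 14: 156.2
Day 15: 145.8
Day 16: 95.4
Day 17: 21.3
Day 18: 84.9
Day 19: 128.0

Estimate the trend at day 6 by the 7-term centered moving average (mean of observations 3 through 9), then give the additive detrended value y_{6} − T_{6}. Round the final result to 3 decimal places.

Trend T_6 = (41.3 + 50.1 + 15.2 + 15.5 + 149.5 + 92.3 + 148.6) / 7 = 512.5/7 = 73.21429
Detrended value: 15.5 − 73.21429 = -57.714

-57.714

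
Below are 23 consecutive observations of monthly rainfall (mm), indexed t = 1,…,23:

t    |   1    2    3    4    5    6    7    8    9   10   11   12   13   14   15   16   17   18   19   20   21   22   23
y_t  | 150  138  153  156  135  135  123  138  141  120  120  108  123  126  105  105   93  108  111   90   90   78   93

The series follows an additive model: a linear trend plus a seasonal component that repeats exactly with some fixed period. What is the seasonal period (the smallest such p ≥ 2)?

5

First differences y_{t+1} − y_t: -12, 15, 3, -21, 0, -12, 15, 3, -21, 0, -12, 15, …
The difference pattern repeats every 5 terms and not for any smaller step, so p = 5.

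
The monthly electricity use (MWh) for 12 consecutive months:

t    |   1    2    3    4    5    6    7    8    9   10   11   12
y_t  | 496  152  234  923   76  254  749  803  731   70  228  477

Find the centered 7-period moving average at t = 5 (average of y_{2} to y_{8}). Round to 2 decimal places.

Sum of periods 2–8: 152 + 234 + 923 + 76 + 254 + 749 + 803 = 3191
Divide by 7: 3191 / 7 = 455.86

455.86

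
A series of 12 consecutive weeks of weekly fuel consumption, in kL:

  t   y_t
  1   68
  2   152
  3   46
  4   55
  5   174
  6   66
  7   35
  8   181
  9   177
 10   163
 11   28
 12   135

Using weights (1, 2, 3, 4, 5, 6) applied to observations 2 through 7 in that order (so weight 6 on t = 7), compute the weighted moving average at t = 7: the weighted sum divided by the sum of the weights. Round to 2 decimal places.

78.33

Weighted sum: 1·152 + 2·46 + 3·55 + 4·174 + 5·66 + 6·35 = 152 + 92 + 165 + 696 + 330 + 210 = 1645
Weight total: 1 + 2 + 3 + 4 + 5 + 6 = 21
WMA = 1645 / 21 = 78.33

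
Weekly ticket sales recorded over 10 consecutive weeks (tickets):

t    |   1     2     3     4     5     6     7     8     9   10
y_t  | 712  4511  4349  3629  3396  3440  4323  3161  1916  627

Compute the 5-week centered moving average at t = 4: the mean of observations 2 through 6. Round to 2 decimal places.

3865.00

Sum of periods 2–6: 4511 + 4349 + 3629 + 3396 + 3440 = 19325
Divide by 5: 19325 / 5 = 3865.00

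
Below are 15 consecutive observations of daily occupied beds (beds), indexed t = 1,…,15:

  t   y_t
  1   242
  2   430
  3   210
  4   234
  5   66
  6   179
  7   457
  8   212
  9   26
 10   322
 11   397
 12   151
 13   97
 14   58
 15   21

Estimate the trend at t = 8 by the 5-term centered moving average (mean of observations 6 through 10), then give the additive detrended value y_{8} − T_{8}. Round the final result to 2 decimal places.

Trend T_8 = (179 + 457 + 212 + 26 + 322) / 5 = 1196/5 = 239.2000
Detrended value: 212 − 239.2000 = -27.20

-27.20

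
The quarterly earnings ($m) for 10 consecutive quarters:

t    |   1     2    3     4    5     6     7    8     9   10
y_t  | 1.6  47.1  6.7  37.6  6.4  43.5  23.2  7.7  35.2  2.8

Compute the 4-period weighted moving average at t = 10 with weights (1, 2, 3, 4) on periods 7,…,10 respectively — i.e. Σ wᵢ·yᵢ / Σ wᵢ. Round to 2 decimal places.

15.54

Weighted sum: 1·23.2 + 2·7.7 + 3·35.2 + 4·2.8 = 23.2 + 15.4 + 105.6 + 11.2 = 155.4
Weight total: 1 + 2 + 3 + 4 = 10
WMA = 155.4 / 10 = 15.54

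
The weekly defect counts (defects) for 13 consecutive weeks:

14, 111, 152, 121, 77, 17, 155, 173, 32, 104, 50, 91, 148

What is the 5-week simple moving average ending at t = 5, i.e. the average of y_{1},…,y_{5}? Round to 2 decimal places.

95.00

Sum of periods 1–5: 14 + 111 + 152 + 121 + 77 = 475
Divide by 5: 475 / 5 = 95.00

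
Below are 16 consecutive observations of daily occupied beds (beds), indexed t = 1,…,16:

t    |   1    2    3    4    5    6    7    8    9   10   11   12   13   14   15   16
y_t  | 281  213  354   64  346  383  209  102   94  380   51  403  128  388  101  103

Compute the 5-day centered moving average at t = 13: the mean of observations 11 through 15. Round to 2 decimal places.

214.20

Sum of periods 11–15: 51 + 403 + 128 + 388 + 101 = 1071
Divide by 5: 1071 / 5 = 214.20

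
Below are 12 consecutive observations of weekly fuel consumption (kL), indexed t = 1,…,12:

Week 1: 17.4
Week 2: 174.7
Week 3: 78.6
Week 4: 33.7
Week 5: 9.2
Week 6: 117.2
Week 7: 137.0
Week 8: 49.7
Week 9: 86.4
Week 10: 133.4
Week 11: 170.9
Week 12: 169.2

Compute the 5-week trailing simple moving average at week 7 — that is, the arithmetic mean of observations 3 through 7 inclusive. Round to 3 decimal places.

Sum of periods 3–7: 78.6 + 33.7 + 9.2 + 117.2 + 137.0 = 375.7
Divide by 5: 375.7 / 5 = 75.140

75.140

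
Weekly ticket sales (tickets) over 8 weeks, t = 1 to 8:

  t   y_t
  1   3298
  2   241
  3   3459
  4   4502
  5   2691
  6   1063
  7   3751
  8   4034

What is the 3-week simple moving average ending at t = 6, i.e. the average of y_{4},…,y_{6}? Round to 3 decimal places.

2752.000

Sum of periods 4–6: 4502 + 2691 + 1063 = 8256
Divide by 3: 8256 / 3 = 2752.000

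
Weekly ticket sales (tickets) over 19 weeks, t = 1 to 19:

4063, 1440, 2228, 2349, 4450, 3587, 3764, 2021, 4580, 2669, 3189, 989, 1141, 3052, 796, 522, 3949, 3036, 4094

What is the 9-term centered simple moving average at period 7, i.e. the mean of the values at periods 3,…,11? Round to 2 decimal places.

3204.11

Sum of periods 3–11: 2228 + 2349 + 4450 + 3587 + 3764 + 2021 + 4580 + 2669 + 3189 = 28837
Divide by 9: 28837 / 9 = 3204.11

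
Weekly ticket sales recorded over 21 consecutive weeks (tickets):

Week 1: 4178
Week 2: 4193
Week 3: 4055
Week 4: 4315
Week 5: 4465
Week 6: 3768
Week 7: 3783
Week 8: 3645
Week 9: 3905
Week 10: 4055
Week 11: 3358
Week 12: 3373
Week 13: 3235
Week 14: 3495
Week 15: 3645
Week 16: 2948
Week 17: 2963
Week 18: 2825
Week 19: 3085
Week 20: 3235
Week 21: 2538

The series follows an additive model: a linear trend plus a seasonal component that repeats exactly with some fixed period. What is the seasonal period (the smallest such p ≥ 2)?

First differences y_{t+1} − y_t: 15, -138, 260, 150, -697, 15, -138, 260, 150, -697, 15, -138, …
The difference pattern repeats every 5 terms and not for any smaller step, so p = 5.

5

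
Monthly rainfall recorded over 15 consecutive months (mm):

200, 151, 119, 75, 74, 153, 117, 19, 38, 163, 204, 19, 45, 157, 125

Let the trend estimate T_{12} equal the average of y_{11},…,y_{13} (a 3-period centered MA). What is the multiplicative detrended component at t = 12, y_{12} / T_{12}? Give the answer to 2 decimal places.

0.21

Trend T_12 = (204 + 19 + 45) / 3 = 268/3 = 89.3333
Ratio to trend: 19 / 89.3333 = 0.21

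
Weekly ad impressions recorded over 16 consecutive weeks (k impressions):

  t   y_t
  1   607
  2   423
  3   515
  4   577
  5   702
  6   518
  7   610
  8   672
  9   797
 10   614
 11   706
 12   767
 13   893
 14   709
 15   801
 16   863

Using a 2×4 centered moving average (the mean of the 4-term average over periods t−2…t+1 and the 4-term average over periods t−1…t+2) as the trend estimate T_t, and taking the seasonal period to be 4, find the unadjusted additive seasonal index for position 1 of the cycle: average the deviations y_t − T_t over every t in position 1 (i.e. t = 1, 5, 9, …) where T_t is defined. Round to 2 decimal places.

112.08

Season position 1 occurs at t = 5, 9, 13 (where T_t is defined).
t=5: T_5 = 589.8750; y_5 − T_5 = 702 − 589.8750 = 112.1250
t=9: T_9 = 685.2500; y_9 − T_9 = 797 − 685.2500 = 111.7500
t=13: T_13 = 780.6250; y_13 − T_13 = 893 − 780.6250 = 112.3750
Mean deviation: (112.1250 + 111.7500 + 112.3750) / 3 = 112.08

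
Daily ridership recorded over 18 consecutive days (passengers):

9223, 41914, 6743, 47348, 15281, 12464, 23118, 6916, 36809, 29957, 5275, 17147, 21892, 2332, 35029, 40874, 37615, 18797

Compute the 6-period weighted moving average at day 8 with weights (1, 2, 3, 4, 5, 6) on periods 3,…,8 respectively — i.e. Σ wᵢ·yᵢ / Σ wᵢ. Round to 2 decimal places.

Weighted sum: 1·6743 + 2·47348 + 3·15281 + 4·12464 + 5·23118 + 6·6916 = 6743 + 94696 + 45843 + 49856 + 115590 + 41496 = 354224
Weight total: 1 + 2 + 3 + 4 + 5 + 6 = 21
WMA = 354224 / 21 = 16867.81

16867.81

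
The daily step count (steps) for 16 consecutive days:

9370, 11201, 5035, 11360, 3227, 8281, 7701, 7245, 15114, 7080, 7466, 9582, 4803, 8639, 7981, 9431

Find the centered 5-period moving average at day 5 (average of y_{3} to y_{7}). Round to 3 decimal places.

Sum of periods 3–7: 5035 + 11360 + 3227 + 8281 + 7701 = 35604
Divide by 5: 35604 / 5 = 7120.800

7120.800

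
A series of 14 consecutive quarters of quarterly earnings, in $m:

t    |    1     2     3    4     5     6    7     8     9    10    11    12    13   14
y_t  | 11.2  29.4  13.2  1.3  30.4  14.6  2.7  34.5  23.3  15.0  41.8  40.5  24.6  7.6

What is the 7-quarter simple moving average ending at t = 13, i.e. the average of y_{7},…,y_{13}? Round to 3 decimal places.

Sum of periods 7–13: 2.7 + 34.5 + 23.3 + 15.0 + 41.8 + 40.5 + 24.6 = 182.4
Divide by 7: 182.4 / 7 = 26.057

26.057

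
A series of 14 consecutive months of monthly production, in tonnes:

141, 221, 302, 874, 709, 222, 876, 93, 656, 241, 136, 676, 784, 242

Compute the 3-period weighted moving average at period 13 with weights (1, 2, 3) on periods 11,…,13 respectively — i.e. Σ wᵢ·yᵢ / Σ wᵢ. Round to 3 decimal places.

640.000

Weighted sum: 1·136 + 2·676 + 3·784 = 136 + 1352 + 2352 = 3840
Weight total: 1 + 2 + 3 = 6
WMA = 3840 / 6 = 640.000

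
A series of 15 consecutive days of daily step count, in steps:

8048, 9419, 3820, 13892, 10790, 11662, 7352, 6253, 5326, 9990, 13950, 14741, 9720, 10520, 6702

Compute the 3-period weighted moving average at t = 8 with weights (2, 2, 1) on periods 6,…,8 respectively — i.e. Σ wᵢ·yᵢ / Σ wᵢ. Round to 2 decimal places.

8856.20

Weighted sum: 2·11662 + 2·7352 + 1·6253 = 23324 + 14704 + 6253 = 44281
Weight total: 2 + 2 + 1 = 5
WMA = 44281 / 5 = 8856.20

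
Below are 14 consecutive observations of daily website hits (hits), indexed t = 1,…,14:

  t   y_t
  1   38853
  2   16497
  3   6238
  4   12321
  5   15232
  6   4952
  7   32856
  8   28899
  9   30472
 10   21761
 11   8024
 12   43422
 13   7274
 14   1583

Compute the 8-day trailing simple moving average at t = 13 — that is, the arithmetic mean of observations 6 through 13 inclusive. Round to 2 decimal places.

22207.50

Sum of periods 6–13: 4952 + 32856 + 28899 + 30472 + 21761 + 8024 + 43422 + 7274 = 177660
Divide by 8: 177660 / 8 = 22207.50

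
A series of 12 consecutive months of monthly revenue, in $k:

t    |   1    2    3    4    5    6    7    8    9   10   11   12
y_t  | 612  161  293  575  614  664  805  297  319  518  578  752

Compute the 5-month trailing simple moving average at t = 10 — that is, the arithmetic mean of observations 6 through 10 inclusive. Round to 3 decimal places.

Sum of periods 6–10: 664 + 805 + 297 + 319 + 518 = 2603
Divide by 5: 2603 / 5 = 520.600

520.600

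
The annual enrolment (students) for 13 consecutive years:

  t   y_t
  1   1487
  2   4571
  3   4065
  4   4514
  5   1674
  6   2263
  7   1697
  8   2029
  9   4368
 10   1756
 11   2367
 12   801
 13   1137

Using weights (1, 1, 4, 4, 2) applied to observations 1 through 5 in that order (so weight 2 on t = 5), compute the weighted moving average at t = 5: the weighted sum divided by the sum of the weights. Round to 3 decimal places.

3643.500

Weighted sum: 1·1487 + 1·4571 + 4·4065 + 4·4514 + 2·1674 = 1487 + 4571 + 16260 + 18056 + 3348 = 43722
Weight total: 1 + 1 + 4 + 4 + 2 = 12
WMA = 43722 / 12 = 3643.500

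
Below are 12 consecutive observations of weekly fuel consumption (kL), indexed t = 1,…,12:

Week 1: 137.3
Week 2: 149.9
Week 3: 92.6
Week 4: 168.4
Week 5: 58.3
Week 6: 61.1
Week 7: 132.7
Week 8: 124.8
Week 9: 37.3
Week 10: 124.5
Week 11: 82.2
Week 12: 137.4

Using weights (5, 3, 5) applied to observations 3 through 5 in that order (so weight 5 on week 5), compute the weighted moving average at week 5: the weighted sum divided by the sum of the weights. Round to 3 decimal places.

96.900

Weighted sum: 5·92.6 + 3·168.4 + 5·58.3 = 463.0 + 505.2 + 291.5 = 1259.7
Weight total: 5 + 3 + 5 = 13
WMA = 1259.7 / 13 = 96.900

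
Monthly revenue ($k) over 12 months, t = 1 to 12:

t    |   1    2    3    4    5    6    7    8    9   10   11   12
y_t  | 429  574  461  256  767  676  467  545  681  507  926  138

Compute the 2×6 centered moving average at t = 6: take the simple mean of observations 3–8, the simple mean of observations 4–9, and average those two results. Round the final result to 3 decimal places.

547.000

Sum over 3–8: 461 + 256 + 767 + 676 + 467 + 545 = 3172
Sum over 4–9: 256 + 767 + 676 + 467 + 545 + 681 = 3392
CMA at t=6 = (3172 + 3392) / (2·6) = 6564 / 12 = 547.000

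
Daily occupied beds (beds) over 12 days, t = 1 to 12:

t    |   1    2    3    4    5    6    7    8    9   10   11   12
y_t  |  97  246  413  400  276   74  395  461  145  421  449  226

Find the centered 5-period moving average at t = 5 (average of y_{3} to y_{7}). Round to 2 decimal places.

311.60

Sum of periods 3–7: 413 + 400 + 276 + 74 + 395 = 1558
Divide by 5: 1558 / 5 = 311.60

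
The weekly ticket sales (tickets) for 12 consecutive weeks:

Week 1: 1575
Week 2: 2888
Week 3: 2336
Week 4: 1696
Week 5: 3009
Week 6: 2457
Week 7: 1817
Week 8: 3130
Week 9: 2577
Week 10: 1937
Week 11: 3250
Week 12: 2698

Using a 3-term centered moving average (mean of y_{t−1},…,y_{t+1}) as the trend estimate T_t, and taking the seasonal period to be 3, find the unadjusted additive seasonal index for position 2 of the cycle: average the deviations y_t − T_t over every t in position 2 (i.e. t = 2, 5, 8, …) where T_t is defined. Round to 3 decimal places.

621.750

Season position 2 occurs at t = 2, 5, 8, 11 (where T_t is defined).
t=2: T_2 = 2266.33333; y_2 − T_2 = 2888 − 2266.33333 = 621.66667
t=5: T_5 = 2387.33333; y_5 − T_5 = 3009 − 2387.33333 = 621.66667
t=8: T_8 = 2508.00000; y_8 − T_8 = 3130 − 2508.00000 = 622.00000
t=11: T_11 = 2628.33333; y_11 − T_11 = 3250 − 2628.33333 = 621.66667
Mean deviation: (621.66667 + 621.66667 + 622.00000 + 621.66667) / 4 = 621.750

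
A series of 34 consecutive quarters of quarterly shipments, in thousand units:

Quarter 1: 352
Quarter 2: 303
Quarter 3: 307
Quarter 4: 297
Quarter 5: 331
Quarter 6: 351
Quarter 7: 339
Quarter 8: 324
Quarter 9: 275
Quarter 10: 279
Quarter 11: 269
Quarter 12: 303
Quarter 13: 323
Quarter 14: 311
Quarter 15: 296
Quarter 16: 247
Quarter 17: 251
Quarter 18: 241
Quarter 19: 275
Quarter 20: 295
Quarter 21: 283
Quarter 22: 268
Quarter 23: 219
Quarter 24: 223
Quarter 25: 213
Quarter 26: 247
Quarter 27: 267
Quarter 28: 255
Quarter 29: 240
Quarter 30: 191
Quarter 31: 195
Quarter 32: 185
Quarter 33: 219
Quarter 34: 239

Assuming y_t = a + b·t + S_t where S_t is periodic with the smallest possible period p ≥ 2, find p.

First differences y_{t+1} − y_t: -49, 4, -10, 34, 20, -12, -15, -49, 4, -10, 34, 20, -12, -15, -49, 4, …
The difference pattern repeats every 7 terms and not for any smaller step, so p = 7.

7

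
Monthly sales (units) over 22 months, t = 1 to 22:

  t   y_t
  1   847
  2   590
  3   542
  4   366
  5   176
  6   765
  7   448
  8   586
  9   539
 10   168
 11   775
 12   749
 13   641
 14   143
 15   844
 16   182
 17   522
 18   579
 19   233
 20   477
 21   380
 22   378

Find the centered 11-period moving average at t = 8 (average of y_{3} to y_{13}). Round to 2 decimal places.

523.18

Sum of periods 3–13: 542 + 366 + 176 + 765 + 448 + 586 + 539 + 168 + 775 + 749 + 641 = 5755
Divide by 11: 5755 / 11 = 523.18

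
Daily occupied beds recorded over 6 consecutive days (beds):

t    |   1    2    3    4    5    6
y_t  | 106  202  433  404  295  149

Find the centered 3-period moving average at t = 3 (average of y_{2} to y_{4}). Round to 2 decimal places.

Sum of periods 2–4: 202 + 433 + 404 = 1039
Divide by 3: 1039 / 3 = 346.33

346.33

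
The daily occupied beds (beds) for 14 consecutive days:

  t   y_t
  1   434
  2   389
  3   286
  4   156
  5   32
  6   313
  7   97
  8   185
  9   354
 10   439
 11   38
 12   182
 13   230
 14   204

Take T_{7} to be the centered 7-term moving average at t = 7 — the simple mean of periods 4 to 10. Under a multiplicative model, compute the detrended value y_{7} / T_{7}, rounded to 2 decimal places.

Trend T_7 = (156 + 32 + 313 + 97 + 185 + 354 + 439) / 7 = 1576/7 = 225.1429
Ratio to trend: 97 / 225.1429 = 0.43

0.43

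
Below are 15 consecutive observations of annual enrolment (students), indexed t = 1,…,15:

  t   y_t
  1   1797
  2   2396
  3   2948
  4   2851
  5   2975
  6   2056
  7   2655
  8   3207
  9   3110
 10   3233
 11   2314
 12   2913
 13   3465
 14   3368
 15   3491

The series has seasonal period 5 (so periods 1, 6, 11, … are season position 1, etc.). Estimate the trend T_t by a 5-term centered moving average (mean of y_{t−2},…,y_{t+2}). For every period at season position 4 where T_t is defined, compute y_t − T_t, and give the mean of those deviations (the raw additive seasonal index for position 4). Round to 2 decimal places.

Season position 4 occurs at t = 4, 9 (where T_t is defined).
t=4: T_4 = 2645.2000; y_4 − T_4 = 2851 − 2645.2000 = 205.8000
t=9: T_9 = 2903.8000; y_9 − T_9 = 3110 − 2903.8000 = 206.2000
Mean deviation: (205.8000 + 206.2000) / 2 = 206.00

206.00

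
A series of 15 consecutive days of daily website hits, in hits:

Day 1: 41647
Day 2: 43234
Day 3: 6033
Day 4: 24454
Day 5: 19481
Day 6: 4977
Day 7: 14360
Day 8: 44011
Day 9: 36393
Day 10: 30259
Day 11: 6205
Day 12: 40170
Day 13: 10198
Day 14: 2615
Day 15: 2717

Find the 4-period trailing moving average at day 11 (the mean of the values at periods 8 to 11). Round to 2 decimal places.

29217.00

Sum of periods 8–11: 44011 + 36393 + 30259 + 6205 = 116868
Divide by 4: 116868 / 4 = 29217.00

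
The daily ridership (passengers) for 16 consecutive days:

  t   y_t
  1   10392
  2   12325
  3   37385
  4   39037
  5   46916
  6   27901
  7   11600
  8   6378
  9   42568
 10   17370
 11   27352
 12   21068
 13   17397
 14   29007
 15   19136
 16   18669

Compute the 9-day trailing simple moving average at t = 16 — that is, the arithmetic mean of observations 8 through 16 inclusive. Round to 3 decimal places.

22105.000

Sum of periods 8–16: 6378 + 42568 + 17370 + 27352 + 21068 + 17397 + 29007 + 19136 + 18669 = 198945
Divide by 9: 198945 / 9 = 22105.000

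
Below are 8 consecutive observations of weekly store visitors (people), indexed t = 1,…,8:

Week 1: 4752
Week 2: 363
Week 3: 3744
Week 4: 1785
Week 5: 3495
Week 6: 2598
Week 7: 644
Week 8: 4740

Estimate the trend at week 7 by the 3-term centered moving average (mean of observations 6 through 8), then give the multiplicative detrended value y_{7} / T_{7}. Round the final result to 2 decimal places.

Trend T_7 = (2598 + 644 + 4740) / 3 = 7982/3 = 2660.6667
Ratio to trend: 644 / 2660.6667 = 0.24

0.24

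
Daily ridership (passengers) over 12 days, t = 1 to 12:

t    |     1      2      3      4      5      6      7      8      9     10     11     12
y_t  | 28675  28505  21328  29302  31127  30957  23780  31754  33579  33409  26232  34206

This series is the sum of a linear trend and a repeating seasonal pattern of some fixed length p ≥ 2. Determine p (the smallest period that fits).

First differences y_{t+1} − y_t: -170, -7177, 7974, 1825, -170, -7177, 7974, 1825, -170, -7177, …
The difference pattern repeats every 4 terms and not for any smaller step, so p = 4.

4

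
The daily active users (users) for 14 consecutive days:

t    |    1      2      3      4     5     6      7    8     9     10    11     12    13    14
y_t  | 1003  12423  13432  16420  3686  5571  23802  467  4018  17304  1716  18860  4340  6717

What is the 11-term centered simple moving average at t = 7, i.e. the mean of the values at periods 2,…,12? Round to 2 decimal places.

10699.91

Sum of periods 2–12: 12423 + 13432 + 16420 + 3686 + 5571 + 23802 + 467 + 4018 + 17304 + 1716 + 18860 = 117699
Divide by 11: 117699 / 11 = 10699.91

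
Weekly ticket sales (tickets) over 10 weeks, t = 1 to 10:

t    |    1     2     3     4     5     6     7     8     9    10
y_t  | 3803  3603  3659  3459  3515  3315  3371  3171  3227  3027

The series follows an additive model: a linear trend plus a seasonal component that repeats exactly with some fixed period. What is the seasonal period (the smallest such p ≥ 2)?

First differences y_{t+1} − y_t: -200, 56, -200, 56, -200, 56, …
The difference pattern repeats every 2 terms and not for any smaller step, so p = 2.

2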